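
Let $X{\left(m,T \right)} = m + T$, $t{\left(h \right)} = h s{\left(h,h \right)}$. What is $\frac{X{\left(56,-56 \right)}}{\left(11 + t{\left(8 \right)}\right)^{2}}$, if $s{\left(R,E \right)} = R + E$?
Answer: $0$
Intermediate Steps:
$s{\left(R,E \right)} = E + R$
$t{\left(h \right)} = 2 h^{2}$ ($t{\left(h \right)} = h \left(h + h\right) = h 2 h = 2 h^{2}$)
$X{\left(m,T \right)} = T + m$
$\frac{X{\left(56,-56 \right)}}{\left(11 + t{\left(8 \right)}\right)^{2}} = \frac{-56 + 56}{\left(11 + 2 \cdot 8^{2}\right)^{2}} = \frac{0}{\left(11 + 2 \cdot 64\right)^{2}} = \frac{0}{\left(11 + 128\right)^{2}} = \frac{0}{139^{2}} = \frac{0}{19321} = 0 \cdot \frac{1}{19321} = 0$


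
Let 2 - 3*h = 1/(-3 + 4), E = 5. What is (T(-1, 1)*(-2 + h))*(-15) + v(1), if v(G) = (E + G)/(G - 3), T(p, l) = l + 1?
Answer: 47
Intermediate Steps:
T(p, l) = 1 + l
h = ⅓ (h = ⅔ - 1/(3*(-3 + 4)) = ⅔ - ⅓/1 = ⅔ - ⅓*1 = ⅔ - ⅓ = ⅓ ≈ 0.33333)
v(G) = (5 + G)/(-3 + G) (v(G) = (5 + G)/(G - 3) = (5 + G)/(-3 + G))
(T(-1, 1)*(-2 + h))*(-15) + v(1) = ((1 + 1)*(-2 + ⅓))*(-15) + (5 + 1)/(-3 + 1) = (2*(-5/3))*(-15) + 6/(-2) = -10/3*(-15) - ½*6 = 50 - 3 = 47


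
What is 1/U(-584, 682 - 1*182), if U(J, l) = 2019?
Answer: 1/2019 ≈ 0.00049530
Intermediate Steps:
1/U(-584, 682 - 1*182) = 1/2019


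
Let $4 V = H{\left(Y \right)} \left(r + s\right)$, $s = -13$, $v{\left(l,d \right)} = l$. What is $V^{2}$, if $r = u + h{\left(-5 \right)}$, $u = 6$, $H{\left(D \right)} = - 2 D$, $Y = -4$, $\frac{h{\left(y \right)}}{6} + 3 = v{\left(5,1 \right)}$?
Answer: $100$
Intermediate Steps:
$h{\left(y \right)} = 12$ ($h{\left(y \right)} = -18 + 6 \cdot 5 = -18 + 30 = 12$)
$r = 18$ ($r = 6 + 12 = 18$)
$V = 10$ ($V = \frac{\left(-2\right) \left(-4\right) \left(18 - 13\right)}{4} = \frac{8 \cdot 5}{4} = \frac{1}{4} \cdot 40 = 10$)
$V^{2} = 10^{2} = 100$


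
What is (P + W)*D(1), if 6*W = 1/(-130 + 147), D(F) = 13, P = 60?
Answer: 79573/102 ≈ 780.13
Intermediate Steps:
W = 1/102 (W = 1/(6*(-130 + 147)) = (⅙)/17 = (⅙)*(1/17) = 1/102 ≈ 0.0098039)
(P + W)*D(1) = (60 + 1/102)*13 = (6121/102)*13 = 79573/102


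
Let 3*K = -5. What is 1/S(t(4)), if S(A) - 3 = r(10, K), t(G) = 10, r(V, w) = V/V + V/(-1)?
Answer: -⅙ ≈ -0.16667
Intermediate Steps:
K = -5/3 (K = (⅓)*(-5) = -5/3 ≈ -1.6667)
r(V, w) = 1 - V (r(V, w) = 1 + V*(-1) = 1 - V)
S(A) = -6 (S(A) = 3 + (1 - 1*10) = 3 + (1 - 10) = 3 - 9 = -6)
1/S(t(4)) = 1/(-6) = -⅙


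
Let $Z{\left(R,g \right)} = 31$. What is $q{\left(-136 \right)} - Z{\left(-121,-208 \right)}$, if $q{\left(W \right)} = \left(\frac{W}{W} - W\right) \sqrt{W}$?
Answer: $-31 + 274 i \sqrt{34} \approx -31.0 + 1597.7 i$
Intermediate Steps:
$q{\left(W \right)} = \sqrt{W} \left(1 - W\right)$ ($q{\left(W \right)} = \left(1 - W\right) \sqrt{W} = \sqrt{W} \left(1 - W\right)$)
$q{\left(-136 \right)} - Z{\left(-121,-208 \right)} = \sqrt{-136} \left(1 - -136\right) - 31 = 2 i \sqrt{34} \left(1 + 136\right) - 31 = 2 i \sqrt{34} \cdot 137 - 31 = 274 i \sqrt{34} - 31 = -31 + 274 i \sqrt{34}$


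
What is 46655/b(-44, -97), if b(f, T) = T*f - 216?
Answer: 46655/4052 ≈ 11.514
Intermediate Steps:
b(f, T) = -216 + T*f
46655/b(-44, -97) = 46655/(-216 - 97*(-44)) = 46655/(-216 + 4268) = 46655/4052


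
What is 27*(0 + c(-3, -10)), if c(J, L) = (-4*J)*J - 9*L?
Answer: 1458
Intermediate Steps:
c(J, L) = -9*L - 4*J² (c(J, L) = -4*J² - 9*L = -9*L - 4*J²)
27*(0 + c(-3, -10)) = 27*(0 + (-9*(-10) - 4*(-3)²)) = 27*(0 + (90 - 4*9)) = 27*(0 + (90 - 36)) = 27*(0 + 54) = 27*54 = 1458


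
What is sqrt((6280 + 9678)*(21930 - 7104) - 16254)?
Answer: sqrt(236577054) ≈ 15381.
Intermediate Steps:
sqrt((6280 + 9678)*(21930 - 7104) - 16254) = sqrt(15958*14826 - 16254) = sqrt(236593308 - 16254) = sqrt(236577054)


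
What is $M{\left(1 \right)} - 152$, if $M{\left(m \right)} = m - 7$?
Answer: $-158$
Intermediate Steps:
$M{\left(m \right)} = -7 + m$ ($M{\left(m \right)} = m - 7 = -7 + m$)
$M{\left(1 \right)} - 152 = \left(-7 + 1\right) - 152 = -6 - 152 = -158$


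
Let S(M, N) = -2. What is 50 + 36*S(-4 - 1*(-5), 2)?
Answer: -22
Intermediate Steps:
50 + 36*S(-4 - 1*(-5), 2) = 50 + 36*(-2) = 50 - 72 = -22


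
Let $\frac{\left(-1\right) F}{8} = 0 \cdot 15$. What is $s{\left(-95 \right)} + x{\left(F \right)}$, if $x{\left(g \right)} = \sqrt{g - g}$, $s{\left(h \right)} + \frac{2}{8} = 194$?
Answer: $\frac{775}{4} \approx 193.75$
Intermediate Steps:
$s{\left(h \right)} = \frac{775}{4}$ ($s{\left(h \right)} = - \frac{1}{4} + 194 = \frac{775}{4}$)
$F = 0$ ($F = - 8 \cdot 0 \cdot 15 = \left(-8\right) 0 = 0$)
$x{\left(g \right)} = 0$ ($x{\left(g \right)} = \sqrt{0} = 0$)
$s{\left(-95 \right)} + x{\left(F \right)} = \frac{775}{4} + 0 = \frac{775}{4}$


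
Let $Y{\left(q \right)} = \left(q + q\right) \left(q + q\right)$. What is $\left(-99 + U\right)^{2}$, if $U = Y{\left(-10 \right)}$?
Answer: $90601$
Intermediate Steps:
$Y{\left(q \right)} = 4 q^{2}$ ($Y{\left(q \right)} = 2 q 2 q = 4 q^{2}$)
$U = 400$ ($U = 4 \left(-10\right)^{2} = 4 \cdot 100 = 400$)
$\left(-99 + U\right)^{2} = \left(-99 + 400\right)^{2} = 301^{2} = 90601$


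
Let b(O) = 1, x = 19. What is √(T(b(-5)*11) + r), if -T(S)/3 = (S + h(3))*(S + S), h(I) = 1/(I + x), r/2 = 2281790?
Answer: √4562851 ≈ 2136.1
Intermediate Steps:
r = 4563580 (r = 2*2281790 = 4563580)
h(I) = 1/(19 + I) (h(I) = 1/(I + 19) = 1/(19 + I))
T(S) = -6*S*(1/22 + S) (T(S) = -3*(S + 1/(19 + 3))*(S + S) = -3*(S + 1/22)*2*S = -3*(1/22 + S)*2*S = -6*S*(1/22 + S))
√(T(b(-5)*11) + r) = √(-3*1*11*(1 + 22*(1*11))/11 + 4563580) = √(-3/11*11*(1 + 22*11) + 4563580) = √(-3/11*11*(1 + 242) + 4563580) = √(-3/11*11*243 + 4563580) = √(-729 + 4563580) = √4562851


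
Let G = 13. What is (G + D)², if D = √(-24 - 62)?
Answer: (13 + I*√86)² ≈ 83.0 + 241.11*I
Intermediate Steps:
D = I*√86 (D = √(-86) = I*√86 ≈ 9.2736*I)
(G + D)² = (13 + I*√86)²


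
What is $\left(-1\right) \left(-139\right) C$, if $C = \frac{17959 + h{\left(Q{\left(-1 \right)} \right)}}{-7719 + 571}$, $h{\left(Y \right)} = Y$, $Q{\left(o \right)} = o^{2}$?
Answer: $- \frac{624110}{1787} \approx -349.25$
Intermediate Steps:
$C = - \frac{4490}{1787}$ ($C = \frac{17959 + \left(-1\right)^{2}}{-7719 + 571} = \frac{17959 + 1}{-7148} = 17960 \left(- \frac{1}{7148}\right) = - \frac{4490}{1787} \approx -2.5126$)
$\left(-1\right) \left(-139\right) C = \left(-1\right) \left(-139\right) \left(- \frac{4490}{1787}\right) = 139 \left(- \frac{4490}{1787}\right) = - \frac{624110}{1787}$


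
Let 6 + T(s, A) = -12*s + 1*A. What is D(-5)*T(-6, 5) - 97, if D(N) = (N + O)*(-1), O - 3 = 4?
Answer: -239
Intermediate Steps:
O = 7 (O = 3 + 4 = 7)
T(s, A) = -6 + A - 12*s (T(s, A) = -6 + (-12*s + 1*A) = -6 + (-12*s + A) = -6 + (A - 12*s) = -6 + A - 12*s)
D(N) = -7 - N (D(N) = (N + 7)*(-1) = (7 + N)*(-1) = -7 - N)
D(-5)*T(-6, 5) - 97 = (-7 - 1*(-5))*(-6 + 5 - 12*(-6)) - 97 = (-7 + 5)*(-6 + 5 + 72) - 97 = -2*71 - 97 = -142 - 97 = -239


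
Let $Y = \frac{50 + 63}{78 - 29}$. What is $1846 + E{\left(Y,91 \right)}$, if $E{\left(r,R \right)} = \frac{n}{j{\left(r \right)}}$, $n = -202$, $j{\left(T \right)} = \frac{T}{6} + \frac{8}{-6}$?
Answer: $\frac{191474}{93} \approx 2058.9$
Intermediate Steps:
$j{\left(T \right)} = - \frac{4}{3} + \frac{T}{6}$ ($j{\left(T \right)} = T \frac{1}{6} + 8 \left(- \frac{1}{6}\right) = \frac{T}{6} - \frac{4}{3} = - \frac{4}{3} + \frac{T}{6}$)
$Y = \frac{113}{49} \approx 2.3061$
$E{\left(r,R \right)} = - \frac{202}{- \frac{4}{3} + \frac{r}{6}}$
$1846 + E{\left(Y,91 \right)} = 1846 - \frac{1212}{-8 + \frac{113}{49}} = 1846 - \frac{1212}{- \frac{279}{49}} = 1846 - - \frac{19796}{93} = 1846 + \frac{19796}{93} = \frac{191474}{93}$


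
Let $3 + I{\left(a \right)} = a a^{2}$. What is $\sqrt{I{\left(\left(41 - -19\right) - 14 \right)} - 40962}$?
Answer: $\sqrt{56371} \approx 237.43$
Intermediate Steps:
$I{\left(a \right)} = -3 + a^{3}$ ($I{\left(a \right)} = -3 + a a^{2} = -3 + a^{3}$)
$\sqrt{I{\left(\left(41 - -19\right) - 14 \right)} - 40962} = \sqrt{\left(-3 + \left(\left(41 - -19\right) - 14\right)^{3}\right) - 40962} = \sqrt{\left(-3 + \left(\left(41 + 19\right) - 14\right)^{3}\right) - 40962} = \sqrt{\left(-3 + \left(60 - 14\right)^{3}\right) - 40962} = \sqrt{\left(-3 + 46^{3}\right) - 40962} = \sqrt{\left(-3 + 97336\right) - 40962} = \sqrt{97333 - 40962} = \sqrt{56371}$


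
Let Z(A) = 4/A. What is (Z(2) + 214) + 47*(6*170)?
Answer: 48156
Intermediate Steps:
(Z(2) + 214) + 47*(6*170) = (4/2 + 214) + 47*(6*170) = (4*(½) + 214) + 47*1020 = (2 + 214) + 47940 = 216 + 47940 = 48156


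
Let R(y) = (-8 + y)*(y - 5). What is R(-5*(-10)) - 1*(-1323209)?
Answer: 1325099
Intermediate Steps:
R(y) = (-8 + y)*(-5 + y)
R(-5*(-10)) - 1*(-1323209) = (40 + (-5*(-10))² - (-65)*(-10)) - 1*(-1323209) = (40 + 50² - 13*50) + 1323209 = (40 + 2500 - 650) + 1323209 = 1890 + 1323209 = 1325099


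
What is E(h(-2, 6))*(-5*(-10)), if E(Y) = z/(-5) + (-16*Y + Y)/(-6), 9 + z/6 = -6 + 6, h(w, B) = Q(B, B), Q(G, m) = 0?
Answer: 540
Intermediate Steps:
h(w, B) = 0
z = -54 (z = -54 + 6*(-6 + 6) = -54 + 6*0 = -54 + 0 = -54)
E(Y) = 54/5 + 5*Y/2 (E(Y) = -54/(-5) + (-16*Y + Y)/(-6) = -54*(-⅕) - 15*Y*(-⅙) = 54/5 + 5*Y/2)
E(h(-2, 6))*(-5*(-10)) = (54/5 + (5/2)*0)*(-5*(-10)) = (54/5 + 0)*50 = (54/5)*50 = 540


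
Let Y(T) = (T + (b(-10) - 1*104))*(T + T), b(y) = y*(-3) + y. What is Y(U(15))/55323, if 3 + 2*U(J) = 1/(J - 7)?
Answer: 31441/7081344 ≈ 0.0044400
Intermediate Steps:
b(y) = -2*y (b(y) = -3*y + y = -2*y)
U(J) = -3/2 + 1/(2*(-7 + J)) (U(J) = -3/2 + 1/(2*(J - 7)) = -3/2 + 1/(2*(-7 + J)))
Y(T) = 2*T*(-84 + T) (Y(T) = (T + (-2*(-10) - 1*104))*(T + T) = (T + (20 - 104))*(2*T) = (T - 84)*(2*T) = (-84 + T)*(2*T) = 2*T*(-84 + T))
Y(U(15))/55323 = (2*((22 - 3*15)/(2*(-7 + 15)))*(-84 + (22 - 3*15)/(2*(-7 + 15))))/55323 = (2*((½)*(22 - 45)/8)*(-84 + (½)*(22 - 45)/8))*(1/55323) = (2*((½)*(⅛)*(-23))*(-84 + (½)*(⅛)*(-23)))*(1/55323) = (2*(-23/16)*(-84 - 23/16))*(1/55323) = (2*(-23/16)*(-1367/16))*(1/55323) = (31441/128)*(1/55323) = 31441/7081344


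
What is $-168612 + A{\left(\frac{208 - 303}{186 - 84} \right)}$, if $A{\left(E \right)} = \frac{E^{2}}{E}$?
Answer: $- \frac{17198519}{102} \approx -1.6861 \cdot 10^{5}$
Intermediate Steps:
$A{\left(E \right)} = E$
$-168612 + A{\left(\frac{208 - 303}{186 - 84} \right)} = -168612 + \frac{208 - 303}{186 - 84} = -168612 - \frac{95}{102} = - \frac{17198519}{102}$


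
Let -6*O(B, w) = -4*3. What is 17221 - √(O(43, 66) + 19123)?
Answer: 17221 - 15*√85 ≈ 17083.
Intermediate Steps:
O(B, w) = 2 (O(B, w) = -(-2)*3/3 = -⅙*(-12) = 2)
17221 - √(O(43, 66) + 19123) = 17221 - √(2 + 19123) = 17221 - √19125 = 17221 - 15*√85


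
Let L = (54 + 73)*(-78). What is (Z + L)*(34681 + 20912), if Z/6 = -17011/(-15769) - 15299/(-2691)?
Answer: -198914984657478/362687 ≈ -5.4845e+8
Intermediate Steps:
L = -9906 (L = 127*(-78) = -9906)
Z = 44157928/1088061 (Z = 6*(-17011/(-15769) - 15299/(-2691)) = 6*(-17011*(-1/15769) - 15299*(-1/2691)) = 6*(17011/15769 + 15299/2691) = 6*(22078964/3264183) = 44157928/1088061 ≈ 40.584)
(Z + L)*(34681 + 20912) = (44157928/1088061 - 9906)*(34681 + 20912) = -10734174338/1088061*55593 = -198914984657478/362687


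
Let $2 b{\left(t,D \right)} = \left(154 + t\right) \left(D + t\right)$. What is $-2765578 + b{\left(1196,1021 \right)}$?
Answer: $-1269103$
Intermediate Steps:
$b{\left(t,D \right)} = \frac{\left(154 + t\right) \left(D + t\right)}{2}$
$-2765578 + b{\left(1196,1021 \right)} = -2765578 + \left(\frac{1196^{2}}{2} + 77 \cdot 1021 + 77 \cdot 1196 + \frac{1}{2} \cdot 1021 \cdot 1196\right) = -2765578 + \left(\frac{1}{2} \cdot 1430416 + 78617 + 92092 + 610558\right) = -2765578 + \left(715208 + 78617 + 92092 + 610558\right) = -2765578 + 1496475 = -1269103$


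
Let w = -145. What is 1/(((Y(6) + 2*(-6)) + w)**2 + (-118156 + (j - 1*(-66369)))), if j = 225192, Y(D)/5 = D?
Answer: 1/189534 ≈ 5.2761e-6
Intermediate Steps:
Y(D) = 5*D
1/(((Y(6) + 2*(-6)) + w)**2 + (-118156 + (j - 1*(-66369)))) = 1/(((5*6 + 2*(-6)) - 145)**2 + (-118156 + (225192 - 1*(-66369)))) = 1/(((30 - 12) - 145)**2 + (-118156 + (225192 + 66369))) = 1/((18 - 145)**2 + (-118156 + 291561)) = 1/((-127)**2 + 173405) = 1/(16129 + 173405) = 1/189534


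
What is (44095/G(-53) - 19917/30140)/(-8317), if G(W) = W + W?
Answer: 665567251/13285742140 ≈ 0.050096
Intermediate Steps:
G(W) = 2*W
(44095/G(-53) - 19917/30140)/(-8317) = (44095/((2*(-53))) - 19917/30140)/(-8317) = (44095/(-106) - 19917*1/30140)*(-1/8317) = (44095*(-1/106) - 19917/30140)*(-1/8317) = (-44095/106 - 19917/30140)*(-1/8317) = -665567251/1597420*(-1/8317) = 665567251/13285742140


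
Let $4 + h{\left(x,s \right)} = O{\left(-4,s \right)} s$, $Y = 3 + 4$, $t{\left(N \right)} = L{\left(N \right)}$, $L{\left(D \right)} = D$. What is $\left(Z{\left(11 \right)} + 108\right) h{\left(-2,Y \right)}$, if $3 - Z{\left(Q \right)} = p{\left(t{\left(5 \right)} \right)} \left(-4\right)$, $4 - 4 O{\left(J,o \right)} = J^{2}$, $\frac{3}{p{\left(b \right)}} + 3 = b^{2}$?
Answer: $- \frac{30675}{11} \approx -2788.6$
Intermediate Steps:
$t{\left(N \right)} = N$
$Y = 7$
$p{\left(b \right)} = \frac{3}{-3 + b^{2}}$
$O{\left(J,o \right)} = 1 - \frac{J^{2}}{4}$
$Z{\left(Q \right)} = \frac{39}{11}$ ($Z{\left(Q \right)} = 3 - \frac{3}{-3 + 5^{2}} \left(-4\right) = 3 - \frac{3}{-3 + 25} \left(-4\right) = 3 - \frac{3}{22} \left(-4\right) = 3 - - \frac{6}{11} = 3 + \frac{6}{11} = \frac{39}{11}$)
$h{\left(x,s \right)} = -4 - 3 s$ ($h{\left(x,s \right)} = -4 + \left(1 - \frac{\left(-4\right)^{2}}{4}\right) s = -4 + \left(1 - 4\right) s = -4 - 3 s$)
$\left(Z{\left(11 \right)} + 108\right) h{\left(-2,Y \right)} = \left(\frac{39}{11} + 108\right) \left(-4 - 21\right) = \frac{1227 \left(-4 - 21\right)}{11} = \frac{1227}{11} \left(-25\right) = - \frac{30675}{11}$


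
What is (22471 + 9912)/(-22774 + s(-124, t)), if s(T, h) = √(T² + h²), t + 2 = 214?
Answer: -368745221/259297378 - 32383*√3770/129648689 ≈ -1.4374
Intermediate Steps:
t = 212 (t = -2 + 214 = 212)
(22471 + 9912)/(-22774 + s(-124, t)) = (22471 + 9912)/(-22774 + √((-124)² + 212²)) = 32383/(-22774 + √(15376 + 44944)) = 32383/(-22774 + √60320) = 32383/(-22774 + 4*√3770)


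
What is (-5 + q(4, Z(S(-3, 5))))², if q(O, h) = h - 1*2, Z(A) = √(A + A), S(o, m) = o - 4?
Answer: (7 - I*√14)² ≈ 35.0 - 52.383*I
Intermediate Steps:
S(o, m) = -4 + o
Z(A) = √2*√A (Z(A) = √(2*A) = √2*√A)
q(O, h) = -2 + h (q(O, h) = h - 2 = -2 + h)
(-5 + q(4, Z(S(-3, 5))))² = (-5 + (-2 + √2*√(-4 - 3)))² = (-5 + (-2 + √2*√(-7)))² = (-5 + (-2 + √2*(I*√7)))² = (-5 + (-2 + I*√14))² = (-7 + I*√14)²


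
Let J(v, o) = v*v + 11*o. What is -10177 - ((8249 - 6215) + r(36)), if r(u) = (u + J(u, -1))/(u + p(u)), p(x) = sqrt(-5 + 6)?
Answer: -453128/37 ≈ -12247.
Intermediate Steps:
J(v, o) = v**2 + 11*o
p(x) = 1 (p(x) = sqrt(1) = 1)
r(u) = (-11 + u + u**2)/(1 + u) (r(u) = (u + (u**2 + 11*(-1)))/(u + 1) = (u + (u**2 - 11))/(1 + u) = (u + (-11 + u**2))/(1 + u) = (-11 + u + u**2)/(1 + u))
-10177 - ((8249 - 6215) + r(36)) = -10177 - ((8249 - 6215) + (-11 + 36 + 36**2)/(1 + 36)) = -10177 - (2034 + (-11 + 36 + 1296)/37) = -10177 - (2034 + (1/37)*1321) = -10177 - (2034 + 1321/37) = -10177 - 1*76579/37 = -10177 - 76579/37 = -453128/37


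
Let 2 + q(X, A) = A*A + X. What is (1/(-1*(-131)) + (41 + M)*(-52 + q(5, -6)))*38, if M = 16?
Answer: -3688660/131 ≈ -28158.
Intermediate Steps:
q(X, A) = -2 + X + A**2 (q(X, A) = -2 + (A*A + X) = -2 + (A**2 + X) = -2 + (X + A**2) = -2 + X + A**2)
(1/(-1*(-131)) + (41 + M)*(-52 + q(5, -6)))*38 = (1/(-1*(-131)) + (41 + 16)*(-52 + (-2 + 5 + (-6)**2)))*38 = (1/131 + 57*(-52 + (-2 + 5 + 36)))*38 = (1/131 + 57*(-52 + 39))*38 = (1/131 + 57*(-13))*38 = (1/131 - 741)*38 = -97070/131*38 = -3688660/131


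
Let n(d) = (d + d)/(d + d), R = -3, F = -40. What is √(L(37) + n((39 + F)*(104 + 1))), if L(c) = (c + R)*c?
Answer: √1259 ≈ 35.482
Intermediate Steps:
L(c) = c*(-3 + c) (L(c) = (c - 3)*c = (-3 + c)*c = c*(-3 + c))
n(d) = 1 (n(d) = (2*d)/((2*d)) = (2*d)*(1/(2*d)) = 1)
√(L(37) + n((39 + F)*(104 + 1))) = √(37*(-3 + 37) + 1) = √(37*34 + 1) = √(1258 + 1) = √1259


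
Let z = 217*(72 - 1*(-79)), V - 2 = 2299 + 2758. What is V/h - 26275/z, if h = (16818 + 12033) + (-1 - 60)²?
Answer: -690061047/1067286724 ≈ -0.64656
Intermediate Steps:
h = 32572 (h = 28851 + (-61)² = 28851 + 3721 = 32572)
V = 5059 (V = 2 + (2299 + 2758) = 2 + 5057 = 5059)
z = 32767 (z = 217*(72 + 79) = 217*151 = 32767)
V/h - 26275/z = 5059/32572 - 26275/32767 = -690061047/1067286724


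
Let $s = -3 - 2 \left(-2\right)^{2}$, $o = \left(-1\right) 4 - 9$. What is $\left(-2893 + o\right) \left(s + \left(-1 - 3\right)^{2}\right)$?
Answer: $-14530$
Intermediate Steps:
$o = -13$ ($o = -4 - 9 = -13$)
$s = -11$ ($s = -3 - 8 = -11$)
$\left(-2893 + o\right) \left(s + \left(-1 - 3\right)^{2}\right) = \left(-2893 - 13\right) \left(-11 + \left(-1 - 3\right)^{2}\right) = - 2906 \left(-11 + \left(-4\right)^{2}\right) = - 2906 \left(-11 + 16\right) = \left(-2906\right) 5 = -14530$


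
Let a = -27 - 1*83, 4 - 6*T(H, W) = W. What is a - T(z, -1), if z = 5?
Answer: -665/6 ≈ -110.83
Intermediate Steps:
T(H, W) = ⅔ - W/6
a = -110 (a = -27 - 83 = -110)
a - T(z, -1) = -110 - (⅔ - ⅙*(-1)) = -110 - (⅔ + ⅙) = -110 - 1*⅚ = -110 - ⅚ = -665/6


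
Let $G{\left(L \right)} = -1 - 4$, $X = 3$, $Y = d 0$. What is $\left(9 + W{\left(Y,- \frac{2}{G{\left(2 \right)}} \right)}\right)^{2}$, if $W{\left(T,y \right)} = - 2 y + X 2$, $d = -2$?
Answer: $\frac{5041}{25} \approx 201.64$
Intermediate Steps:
$Y = 0$ ($Y = \left(-2\right) 0 = 0$)
$G{\left(L \right)} = -5$
$W{\left(T,y \right)} = 6 - 2 y$ ($W{\left(T,y \right)} = - 2 y + 3 \cdot 2 = - 2 y + 6 = 6 - 2 y$)
$\left(9 + W{\left(Y,- \frac{2}{G{\left(2 \right)}} \right)}\right)^{2} = \left(9 + \left(6 - 2 \left(- \frac{2}{-5}\right)\right)\right)^{2} = \left(9 + \left(6 - 2 \left(\left(-2\right) \left(- \frac{1}{5}\right)\right)\right)\right)^{2} = \left(9 + \left(6 - \frac{4}{5}\right)\right)^{2} = \left(9 + \frac{26}{5}\right)^{2} = \left(\frac{71}{5}\right)^{2} = \frac{5041}{25}$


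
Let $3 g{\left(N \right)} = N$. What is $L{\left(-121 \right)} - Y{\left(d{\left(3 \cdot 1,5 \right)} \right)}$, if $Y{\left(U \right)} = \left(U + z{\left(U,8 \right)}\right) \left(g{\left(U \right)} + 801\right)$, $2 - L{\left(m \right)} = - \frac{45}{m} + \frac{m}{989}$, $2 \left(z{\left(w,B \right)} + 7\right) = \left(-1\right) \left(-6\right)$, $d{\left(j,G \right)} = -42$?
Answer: $\frac{4332466612}{119669} \approx 36204.0$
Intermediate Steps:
$g{\left(N \right)} = \frac{N}{3}$
$z{\left(w,B \right)} = -4$ ($z{\left(w,B \right)} = -7 + \frac{\left(-1\right) \left(-6\right)}{2} = -7 + \frac{1}{2} \cdot 6 = -7 + 3 = -4$)
$L{\left(m \right)} = 2 + \frac{45}{m} - \frac{m}{989}$ ($L{\left(m \right)} = 2 - \left(- \frac{45}{m} + \frac{m}{989}\right) = 2 + \frac{45}{m} - \frac{m}{989}$)
$Y{\left(U \right)} = \left(-4 + U\right) \left(801 + \frac{U}{3}\right)$ ($Y{\left(U \right)} = \left(U - 4\right) \left(\frac{U}{3} + 801\right) = \left(-4 + U\right) \left(801 + \frac{U}{3}\right)$)
$L{\left(-121 \right)} - Y{\left(d{\left(3 \cdot 1,5 \right)} \right)} = \left(2 + \frac{45}{-121} - - \frac{121}{989}\right) - \left(-3204 + \frac{\left(-42\right)^{2}}{3} + \frac{2399}{3} \left(-42\right)\right) = \left(2 + 45 \left(- \frac{1}{121}\right) + \frac{121}{989}\right) - \left(-3204 + \frac{1}{3} \cdot 1764 - 33586\right) = \left(2 - \frac{45}{121} + \frac{121}{989}\right) - \left(-3204 + 588 - 33586\right) = \frac{209474}{119669} - -36202 = \frac{209474}{119669} + 36202 = \frac{4332466612}{119669}$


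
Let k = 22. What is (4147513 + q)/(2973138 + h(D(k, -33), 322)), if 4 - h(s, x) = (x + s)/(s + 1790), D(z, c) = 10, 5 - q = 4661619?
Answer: -231345450/1337913817 ≈ -0.17291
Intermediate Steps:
q = -4661614 (q = 5 - 1*4661619 = 5 - 4661619 = -4661614)
h(s, x) = 4 - (s + x)/(1790 + s) (h(s, x) = 4 - (x + s)/(s + 1790) = 4 - (s + x)/(1790 + s))
(4147513 + q)/(2973138 + h(D(k, -33), 322)) = (4147513 - 4661614)/(2973138 + (7160 - 1*322 + 3*10)/(1790 + 10)) = -514101/(2973138 + (7160 - 322 + 30)/1800) = -514101/(2973138 + (1/1800)*6868) = -514101/(2973138 + 1717/450) = -514101/1337913817/450 = -514101*450/1337913817 = -231345450/1337913817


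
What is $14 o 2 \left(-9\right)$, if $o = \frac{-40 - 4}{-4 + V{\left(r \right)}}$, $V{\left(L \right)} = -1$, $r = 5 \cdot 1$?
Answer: $- \frac{11088}{5} \approx -2217.6$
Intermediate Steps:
$r = 5$
$o = \frac{44}{5}$ ($o = \frac{-40 - 4}{-4 - 1} = - \frac{44}{-5} = \left(-44\right) \left(- \frac{1}{5}\right) = \frac{44}{5} \approx 8.8$)
$14 o 2 \left(-9\right) = 14 \cdot \frac{44}{5} \cdot 2 \left(-9\right) = \frac{616}{5} \left(-18\right) = - \frac{11088}{5}$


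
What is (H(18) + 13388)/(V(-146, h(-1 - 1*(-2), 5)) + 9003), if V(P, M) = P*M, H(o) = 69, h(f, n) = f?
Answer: 13457/8857 ≈ 1.5194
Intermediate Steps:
V(P, M) = M*P
(H(18) + 13388)/(V(-146, h(-1 - 1*(-2), 5)) + 9003) = (69 + 13388)/((-1 - 1*(-2))*(-146) + 9003) = 13457/((-1 + 2)*(-146) + 9003) = 13457/(1*(-146) + 9003) = 13457/(-146 + 9003) = 13457/8857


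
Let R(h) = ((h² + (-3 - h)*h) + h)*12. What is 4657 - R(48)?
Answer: 5809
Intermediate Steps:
R(h) = 12*h + 12*h² + 12*h*(-3 - h) (R(h) = ((h² + h*(-3 - h)) + h)*12 = (h + h² + h*(-3 - h))*12 = 12*h + 12*h² + 12*h*(-3 - h))
4657 - R(48) = 4657 - (-24)*48 = 4657 - 1*(-1152) = 4657 + 1152 = 5809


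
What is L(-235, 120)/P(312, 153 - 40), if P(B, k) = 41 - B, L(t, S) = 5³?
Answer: -125/271 ≈ -0.46125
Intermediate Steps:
L(t, S) = 125
L(-235, 120)/P(312, 153 - 40) = 125/(41 - 1*312) = 125/(41 - 312) = 125/(-271) = 125*(-1/271) = -125/271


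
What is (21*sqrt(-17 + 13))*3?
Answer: 126*I ≈ 126.0*I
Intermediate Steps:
(21*sqrt(-17 + 13))*3 = (21*sqrt(-4))*3 = (21*(2*I))*3 = (42*I)*3 = 126*I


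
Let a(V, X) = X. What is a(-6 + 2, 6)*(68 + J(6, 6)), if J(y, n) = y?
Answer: 444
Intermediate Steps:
a(-6 + 2, 6)*(68 + J(6, 6)) = 6*(68 + 6) = 6*74 = 444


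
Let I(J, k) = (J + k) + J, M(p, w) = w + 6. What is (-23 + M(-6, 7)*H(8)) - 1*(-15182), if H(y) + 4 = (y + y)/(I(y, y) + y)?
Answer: 30227/2 ≈ 15114.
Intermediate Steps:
M(p, w) = 6 + w
I(J, k) = k + 2*J
H(y) = -7/2 (H(y) = -4 + (y + y)/((y + 2*y) + y) = -4 + (2*y)/(3*y + y) = -4 + (2*y)/((4*y)) = -4 + (2*y)*(1/(4*y)) = -4 + ½ = -7/2)
(-23 + M(-6, 7)*H(8)) - 1*(-15182) = (-23 + (6 + 7)*(-7/2)) - 1*(-15182) = (-23 + 13*(-7/2)) + 15182 = (-23 - 91/2) + 15182 = -137/2 + 15182 = 30227/2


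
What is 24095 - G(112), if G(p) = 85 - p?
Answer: 24122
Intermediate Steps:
24095 - G(112) = 24095 - (85 - 1*112) = 24095 - (85 - 112) = 24095 - 1*(-27) = 24095 + 27 = 24122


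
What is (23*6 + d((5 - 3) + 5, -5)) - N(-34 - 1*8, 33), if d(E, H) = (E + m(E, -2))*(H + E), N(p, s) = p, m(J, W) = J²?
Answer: 292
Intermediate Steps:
d(E, H) = (E + H)*(E + E²) (d(E, H) = (E + E²)*(H + E) = (E + E²)*(E + H) = (E + H)*(E + E²))
(23*6 + d((5 - 3) + 5, -5)) - N(-34 - 1*8, 33) = (23*6 + ((5 - 3) + 5)*(((5 - 3) + 5) - 5 + ((5 - 3) + 5)² + ((5 - 3) + 5)*(-5))) - (-34 - 1*8) = (138 + (2 + 5)*((2 + 5) - 5 + (2 + 5)² + (2 + 5)*(-5))) - (-34 - 8) = (138 + 7*(7 - 5 + 7² + 7*(-5))) - 1*(-42) = (138 + 7*(7 - 5 + 49 - 35)) + 42 = (138 + 7*16) + 42 = (138 + 112) + 42 = 250 + 42 = 292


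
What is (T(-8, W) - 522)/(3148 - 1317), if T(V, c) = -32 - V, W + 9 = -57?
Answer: -546/1831 ≈ -0.29820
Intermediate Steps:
W = -66 (W = -9 - 57 = -66)
(T(-8, W) - 522)/(3148 - 1317) = ((-32 - 1*(-8)) - 522)/(3148 - 1317) = ((-32 + 8) - 522)/1831 = (-24 - 522)*(1/1831) = -546*1/1831 = -546/1831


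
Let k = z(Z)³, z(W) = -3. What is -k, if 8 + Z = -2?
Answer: 27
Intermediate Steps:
Z = -10 (Z = -8 - 2 = -10)
k = -27 (k = (-3)³ = -27)
-k = -1*(-27) = 27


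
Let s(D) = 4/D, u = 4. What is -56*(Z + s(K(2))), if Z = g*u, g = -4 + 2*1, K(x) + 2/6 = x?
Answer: 1568/5 ≈ 313.60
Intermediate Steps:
K(x) = -⅓ + x
g = -2 (g = -4 + 2 = -2)
Z = -8 (Z = -2*4 = -8)
-56*(Z + s(K(2))) = -56*(-8 + 4/(-⅓ + 2)) = -56*(-8 + 4/(5/3)) = -56*(-8 + 4*(⅗)) = -56*(-8 + 12/5) = -56*(-28/5) = 1568/5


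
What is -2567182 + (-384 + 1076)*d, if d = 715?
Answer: -2072402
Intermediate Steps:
-2567182 + (-384 + 1076)*d = -2567182 + (-384 + 1076)*715 = -2567182 + 692*715 = -2567182 + 494780 = -2072402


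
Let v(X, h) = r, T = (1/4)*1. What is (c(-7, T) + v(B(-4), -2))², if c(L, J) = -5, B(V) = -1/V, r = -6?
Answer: 121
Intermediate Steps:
T = ¼ (T = (1*(¼))*1 = (¼)*1 = ¼ ≈ 0.25000)
v(X, h) = -6
(c(-7, T) + v(B(-4), -2))² = (-5 - 6)² = (-11)² = 121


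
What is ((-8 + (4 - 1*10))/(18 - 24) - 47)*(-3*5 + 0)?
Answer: 670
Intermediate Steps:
((-8 + (4 - 1*10))/(18 - 24) - 47)*(-3*5 + 0) = ((-8 + (4 - 10))/(-6) - 47)*(-15 + 0) = ((-8 - 6)*(-1/6) - 47)*(-15) = (-14*(-1/6) - 47)*(-15) = (7/3 - 47)*(-15) = -134/3*(-15) = 670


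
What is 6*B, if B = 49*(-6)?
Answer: -1764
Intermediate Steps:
B = -294
6*B = 6*(-294) = -1764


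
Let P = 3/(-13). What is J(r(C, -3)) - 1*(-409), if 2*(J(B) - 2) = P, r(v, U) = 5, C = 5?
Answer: 10683/26 ≈ 410.88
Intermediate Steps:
P = -3/13 (P = 3*(-1/13) = -3/13 ≈ -0.23077)
J(B) = 49/26 (J(B) = 2 + (½)*(-3/13) = 2 - 3/26 = 49/26)
J(r(C, -3)) - 1*(-409) = 49/26 - 1*(-409) = 49/26 + 409 = 10683/26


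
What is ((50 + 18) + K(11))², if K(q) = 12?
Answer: 6400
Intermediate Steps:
((50 + 18) + K(11))² = ((50 + 18) + 12)² = (68 + 12)² = 80² = 6400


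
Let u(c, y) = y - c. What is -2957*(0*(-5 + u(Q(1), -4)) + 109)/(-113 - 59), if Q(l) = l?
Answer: 322313/172 ≈ 1873.9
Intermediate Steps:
-2957*(0*(-5 + u(Q(1), -4)) + 109)/(-113 - 59) = -2957*(0*(-5 + (-4 - 1*1)) + 109)/(-113 - 59) = -2957*(0*(-5 + (-4 - 1)) + 109)/(-172) = -2957*(0*(-5 - 5) + 109)*(-1)/172 = -2957*(0*(-10) + 109)*(-1)/172 = -2957*(0 + 109)*(-1)/172 = -322313*(-1)/172 = -2957*(-109/172) = 322313/172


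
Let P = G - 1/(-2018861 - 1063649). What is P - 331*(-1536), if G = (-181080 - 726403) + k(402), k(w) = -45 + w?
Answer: -1229027562099/3082510 ≈ -3.9871e+5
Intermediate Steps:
G = -907126 (G = (-181080 - 726403) + (-45 + 402) = -907483 + 357 = -907126)
P = -2796224966259/3082510 (P = -907126 - 1/(-2018861 - 1063649) = -907126 - 1/(-3082510) = -907126 - 1*(-1/3082510) = -907126 + 1/3082510 = -2796224966259/3082510 ≈ -9.0713e+5)
P - 331*(-1536) = -2796224966259/3082510 - 331*(-1536) = -2796224966259/3082510 + 508416 = -1229027562099/3082510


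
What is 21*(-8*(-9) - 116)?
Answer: -924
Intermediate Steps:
21*(-8*(-9) - 116) = 21*(72 - 116) = 21*(-44) = -924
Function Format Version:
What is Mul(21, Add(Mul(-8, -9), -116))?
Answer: -924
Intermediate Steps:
Mul(21, Add(Mul(-8, -9), -116)) = Mul(21, Add(72, -116)) = Mul(21, -44) = -924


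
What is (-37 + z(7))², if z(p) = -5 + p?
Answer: 1225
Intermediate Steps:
(-37 + z(7))² = (-37 + (-5 + 7))² = (-37 + 2)² = (-35)² = 1225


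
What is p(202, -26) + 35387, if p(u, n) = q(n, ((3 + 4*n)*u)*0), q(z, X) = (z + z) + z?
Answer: 35309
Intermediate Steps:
q(z, X) = 3*z (q(z, X) = 2*z + z = 3*z)
p(u, n) = 3*n
p(202, -26) + 35387 = 3*(-26) + 35387 = -78 + 35387 = 35309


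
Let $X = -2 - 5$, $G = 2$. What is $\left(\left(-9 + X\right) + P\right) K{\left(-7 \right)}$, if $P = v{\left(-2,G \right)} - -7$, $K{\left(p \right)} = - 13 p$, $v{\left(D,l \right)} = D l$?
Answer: $-1183$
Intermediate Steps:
$X = -7$ ($X = -2 - 5 = -7$)
$P = 3$ ($P = \left(-2\right) 2 - -7 = -4 + 7 = 3$)
$\left(\left(-9 + X\right) + P\right) K{\left(-7 \right)} = \left(\left(-9 - 7\right) + 3\right) \left(\left(-13\right) \left(-7\right)\right) = \left(-16 + 3\right) 91 = \left(-13\right) 91 = -1183$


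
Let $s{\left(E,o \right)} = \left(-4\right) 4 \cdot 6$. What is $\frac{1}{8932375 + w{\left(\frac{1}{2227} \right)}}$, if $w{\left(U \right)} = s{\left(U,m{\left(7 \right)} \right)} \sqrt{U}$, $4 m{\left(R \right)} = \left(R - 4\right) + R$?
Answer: $\frac{19892399125}{177686368634162659} + \frac{96 \sqrt{2227}}{177686368634162659} \approx 1.1195 \cdot 10^{-7}$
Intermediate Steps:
$m{\left(R \right)} = -1 + \frac{R}{2}$ ($m{\left(R \right)} = \frac{\left(R - 4\right) + R}{4} = \frac{\left(-4 + R\right) + R}{4} = \frac{-4 + 2 R}{4} = -1 + \frac{R}{2}$)
$s{\left(E,o \right)} = -96$ ($s{\left(E,o \right)} = \left(-16\right) 6 = -96$)
$w{\left(U \right)} = - 96 \sqrt{U}$
$\frac{1}{8932375 + w{\left(\frac{1}{2227} \right)}} = \frac{1}{8932375 - 96 \sqrt{\frac{1}{2227}}} = \frac{1}{8932375 - \frac{96}{\sqrt{2227}}} = \frac{1}{8932375 - 96 \frac{\sqrt{2227}}{2227}} = \frac{1}{8932375 - \frac{96 \sqrt{2227}}{2227}}$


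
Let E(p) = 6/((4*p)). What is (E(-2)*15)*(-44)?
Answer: 495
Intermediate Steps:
E(p) = 3/(2*p) (E(p) = 6*(1/(4*p)) = 3/(2*p))
(E(-2)*15)*(-44) = (((3/2)/(-2))*15)*(-44) = (((3/2)*(-½))*15)*(-44) = -¾*15*(-44) = -45/4*(-44) = 495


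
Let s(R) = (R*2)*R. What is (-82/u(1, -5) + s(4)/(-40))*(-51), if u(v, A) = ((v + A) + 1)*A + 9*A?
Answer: -493/5 ≈ -98.600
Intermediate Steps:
s(R) = 2*R² (s(R) = (2*R)*R = 2*R²)
u(v, A) = 9*A + A*(1 + A + v) (u(v, A) = ((A + v) + 1)*A + 9*A = (1 + A + v)*A + 9*A = A*(1 + A + v) + 9*A = 9*A + A*(1 + A + v))
(-82/u(1, -5) + s(4)/(-40))*(-51) = (-82*(-1/(5*(10 - 5 + 1))) + (2*4²)/(-40))*(-51) = (-82/((-5*6)) + (2*16)*(-1/40))*(-51) = (-82/(-30) + 32*(-1/40))*(-51) = (-82*(-1/30) - ⅘)*(-51) = (41/15 - ⅘)*(-51) = (29/15)*(-51) = -493/5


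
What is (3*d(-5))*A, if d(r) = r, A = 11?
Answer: -165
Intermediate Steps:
(3*d(-5))*A = (3*(-5))*11 = -15*11 = -165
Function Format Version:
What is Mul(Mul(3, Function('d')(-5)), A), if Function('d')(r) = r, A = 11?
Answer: -165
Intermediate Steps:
Mul(Mul(3, Function('d')(-5)), A) = Mul(Mul(3, -5), 11) = Mul(-15, 11) = -165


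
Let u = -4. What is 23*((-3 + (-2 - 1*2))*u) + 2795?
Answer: 3439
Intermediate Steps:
23*((-3 + (-2 - 1*2))*u) + 2795 = 23*((-3 + (-2 - 1*2))*(-4)) + 2795 = 23*((-3 + (-2 - 2))*(-4)) + 2795 = 23*((-3 - 4)*(-4)) + 2795 = 23*(-7*(-4)) + 2795 = 23*28 + 2795 = 644 + 2795 = 3439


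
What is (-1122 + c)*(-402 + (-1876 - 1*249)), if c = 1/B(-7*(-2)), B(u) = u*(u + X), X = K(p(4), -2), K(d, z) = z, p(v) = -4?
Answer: 68046695/24 ≈ 2.8353e+6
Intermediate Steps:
X = -2
B(u) = u*(-2 + u) (B(u) = u*(u - 2) = u*(-2 + u))
c = 1/168 (c = 1/((-7*(-2))*(-2 - 7*(-2))) = 1/(14*(-2 + 14)) = 1/(14*12) = 1/168 ≈ 0.0059524)
(-1122 + c)*(-402 + (-1876 - 1*249)) = (-1122 + 1/168)*(-402 + (-1876 - 1*249)) = -188495*(-402 + (-1876 - 249))/168 = -188495*(-402 - 2125)/168 = -188495/168*(-2527) = 68046695/24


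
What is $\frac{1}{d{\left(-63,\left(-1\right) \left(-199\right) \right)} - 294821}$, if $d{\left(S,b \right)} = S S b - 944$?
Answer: $\frac{1}{494066} \approx 2.024 \cdot 10^{-6}$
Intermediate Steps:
$d{\left(S,b \right)} = -944 + b S^{2}$ ($d{\left(S,b \right)} = S^{2} b - 944 = b S^{2} - 944 = -944 + b S^{2}$)
$\frac{1}{d{\left(-63,\left(-1\right) \left(-199\right) \right)} - 294821} = \frac{1}{\left(-944 + \left(-1\right) \left(-199\right) \left(-63\right)^{2}\right) - 294821} = \frac{1}{\left(-944 + 199 \cdot 3969\right) - 294821} = \frac{1}{\left(-944 + 789831\right) - 294821} = \frac{1}{788887 - 294821} = \frac{1}{494066}$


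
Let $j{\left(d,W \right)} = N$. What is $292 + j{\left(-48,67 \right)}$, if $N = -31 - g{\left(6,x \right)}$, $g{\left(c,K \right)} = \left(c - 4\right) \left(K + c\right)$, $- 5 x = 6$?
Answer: $\frac{1257}{5} \approx 251.4$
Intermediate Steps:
$x = - \frac{6}{5}$ ($x = \left(- \frac{1}{5}\right) 6 = - \frac{6}{5} \approx -1.2$)
$g{\left(c,K \right)} = \left(-4 + c\right) \left(K + c\right)$
$N = - \frac{203}{5}$ ($N = -31 - \left(6^{2} - - \frac{24}{5} - 24 - \frac{36}{5}\right) = -31 - \left(36 + \frac{24}{5} - 24 - \frac{36}{5}\right) = -31 - \frac{48}{5} = - \frac{203}{5} \approx -40.6$)
$j{\left(d,W \right)} = - \frac{203}{5}$
$292 + j{\left(-48,67 \right)} = 292 - \frac{203}{5} = \frac{1257}{5}$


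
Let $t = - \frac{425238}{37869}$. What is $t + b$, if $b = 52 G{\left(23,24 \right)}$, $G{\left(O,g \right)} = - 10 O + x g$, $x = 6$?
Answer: $- \frac{56591802}{12623} \approx -4483.2$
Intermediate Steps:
$G{\left(O,g \right)} = - 10 O + 6 g$
$b = -4472$ ($b = 52 \left(\left(-10\right) 23 + 6 \cdot 24\right) = 52 \left(-230 + 144\right) = 52 \left(-86\right) = -4472$)
$t = - \frac{141746}{12623}$ ($t = \left(-425238\right) \frac{1}{37869} = - \frac{141746}{12623} \approx -11.229$)
$t + b = - \frac{141746}{12623} - 4472 = - \frac{56591802}{12623}$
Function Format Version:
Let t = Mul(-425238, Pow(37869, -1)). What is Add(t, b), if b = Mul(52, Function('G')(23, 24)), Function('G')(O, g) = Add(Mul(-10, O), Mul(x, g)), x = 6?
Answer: Rational(-56591802, 12623) ≈ -4483.2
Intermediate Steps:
Function('G')(O, g) = Add(Mul(-10, O), Mul(6, g))
b = -4472 (b = Mul(52, Add(Mul(-10, 23), Mul(6, 24))) = Mul(52, Add(-230, 144)) = Mul(52, -86) = -4472)
t = Rational(-141746, 12623) (t = Mul(-425238, Rational(1, 37869)) = Rational(-141746, 12623) ≈ -11.229)
Add(t, b) = Add(Rational(-141746, 12623), -4472) = Rational(-56591802, 12623)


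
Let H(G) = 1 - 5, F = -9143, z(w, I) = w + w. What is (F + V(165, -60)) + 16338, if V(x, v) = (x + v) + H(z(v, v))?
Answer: 7296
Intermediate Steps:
z(w, I) = 2*w
H(G) = -4
V(x, v) = -4 + v + x (V(x, v) = (x + v) - 4 = (v + x) - 4 = -4 + v + x)
(F + V(165, -60)) + 16338 = (-9143 + (-4 - 60 + 165)) + 16338 = (-9143 + 101) + 16338 = -9042 + 16338 = 7296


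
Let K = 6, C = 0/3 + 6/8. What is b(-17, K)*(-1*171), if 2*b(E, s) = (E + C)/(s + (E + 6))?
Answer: -2223/8 ≈ -277.88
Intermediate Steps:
C = 3/4 (C = 0*(1/3) + 6*(1/8) = 0 + 3/4 = 3/4 ≈ 0.75000)
b(E, s) = (3/4 + E)/(2*(6 + E + s)) (b(E, s) = ((E + 3/4)/(s + (E + 6)))/2 = ((3/4 + E)/(s + (6 + E)))/2 = ((3/4 + E)/(6 + E + s))/2 = (3/4 + E)/(2*(6 + E + s)))
b(-17, K)*(-1*171) = ((3/8 + (1/2)*(-17))/(6 - 17 + 6))*(-1*171) = ((3/8 - 17/2)/(-5))*(-171) = -1/5*(-65/8)*(-171) = (13/8)*(-171) = -2223/8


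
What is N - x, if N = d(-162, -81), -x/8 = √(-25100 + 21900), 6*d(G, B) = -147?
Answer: -49/2 + 320*I*√2 ≈ -24.5 + 452.55*I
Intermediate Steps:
d(G, B) = -49/2 (d(G, B) = (⅙)*(-147) = -49/2)
x = -320*I*√2 (x = -8*√(-25100 + 21900) = -320*I*√2 ≈ -452.55*I)
N = -49/2 ≈ -24.500
N - x = -49/2 - (-320)*I*√2 = -49/2 + 320*I*√2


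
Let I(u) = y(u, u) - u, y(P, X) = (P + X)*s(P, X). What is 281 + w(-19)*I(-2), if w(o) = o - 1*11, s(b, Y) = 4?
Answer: 701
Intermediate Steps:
y(P, X) = 4*P + 4*X (y(P, X) = (P + X)*4 = 4*P + 4*X)
w(o) = -11 + o (w(o) = o - 11 = -11 + o)
I(u) = 7*u (I(u) = (4*u + 4*u) - u = 8*u - u = 7*u)
281 + w(-19)*I(-2) = 281 + (-11 - 19)*(7*(-2)) = 281 - 30*(-14) = 281 + 420 = 701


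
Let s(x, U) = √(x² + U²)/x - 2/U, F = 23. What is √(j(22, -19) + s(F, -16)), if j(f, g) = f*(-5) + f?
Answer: √(-743774 + 368*√785)/92 ≈ 9.309*I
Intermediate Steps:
s(x, U) = -2/U + √(U² + x²)/x (s(x, U) = √(U² + x²)/x - 2/U = -2/U + √(U² + x²)/x)
j(f, g) = -4*f (j(f, g) = -5*f + f = -4*f)
√(j(22, -19) + s(F, -16)) = √(-4*22 + (-2/(-16) + √((-16)² + 23²)/23)) = √(-88 + (-2*(-1/16) + √(256 + 529)/23)) = √(-88 + (⅛ + √785/23)) = √(-703/8 + √785/23)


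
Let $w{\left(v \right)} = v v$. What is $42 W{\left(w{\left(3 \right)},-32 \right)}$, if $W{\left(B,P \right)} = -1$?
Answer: $-42$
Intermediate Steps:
$w{\left(v \right)} = v^{2}$
$42 W{\left(w{\left(3 \right)},-32 \right)} = 42 \left(-1\right) = -42$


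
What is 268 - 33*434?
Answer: -14054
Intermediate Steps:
268 - 33*434 = 268 - 14322 = -14054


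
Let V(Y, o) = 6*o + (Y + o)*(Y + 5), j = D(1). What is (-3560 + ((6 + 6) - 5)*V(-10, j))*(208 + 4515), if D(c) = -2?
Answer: -15226952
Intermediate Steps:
j = -2
V(Y, o) = 6*o + (5 + Y)*(Y + o) (V(Y, o) = 6*o + (Y + o)*(5 + Y) = 6*o + (5 + Y)*(Y + o))
(-3560 + ((6 + 6) - 5)*V(-10, j))*(208 + 4515) = (-3560 + ((6 + 6) - 5)*((-10)² + 5*(-10) + 11*(-2) - 10*(-2)))*(208 + 4515) = (-3560 + (12 - 5)*(100 - 50 - 22 + 20))*4723 = (-3560 + 7*48)*4723 = (-3560 + 336)*4723 = -3224*4723 = -15226952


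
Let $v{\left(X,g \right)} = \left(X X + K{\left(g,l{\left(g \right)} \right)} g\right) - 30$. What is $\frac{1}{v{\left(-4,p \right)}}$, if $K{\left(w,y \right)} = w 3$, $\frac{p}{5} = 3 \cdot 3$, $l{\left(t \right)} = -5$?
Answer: $\frac{1}{6061} \approx 0.00016499$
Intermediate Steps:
$p = 45$ ($p = 5 \cdot 3 \cdot 3 = 5 \cdot 9 = 45$)
$K{\left(w,y \right)} = 3 w$
$v{\left(X,g \right)} = -30 + X^{2} + 3 g^{2}$ ($v{\left(X,g \right)} = \left(X X + 3 g g\right) - 30 = \left(X^{2} + 3 g^{2}\right) - 30 = -30 + X^{2} + 3 g^{2}$)
$\frac{1}{v{\left(-4,p \right)}} = \frac{1}{-30 + \left(-4\right)^{2} + 3 \cdot 45^{2}} = \frac{1}{-30 + 16 + 3 \cdot 2025} = \frac{1}{-30 + 16 + 6075} = \frac{1}{6061}$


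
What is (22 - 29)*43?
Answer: -301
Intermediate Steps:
(22 - 29)*43 = -7*43 = -301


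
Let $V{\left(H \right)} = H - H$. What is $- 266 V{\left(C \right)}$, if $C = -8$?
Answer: $0$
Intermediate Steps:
$V{\left(H \right)} = 0$
$- 266 V{\left(C \right)} = \left(-266\right) 0 = 0$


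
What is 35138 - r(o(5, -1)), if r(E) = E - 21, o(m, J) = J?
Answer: 35160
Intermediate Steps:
r(E) = -21 + E
35138 - r(o(5, -1)) = 35138 - (-21 - 1) = 35138 - 1*(-22) = 35138 + 22 = 35160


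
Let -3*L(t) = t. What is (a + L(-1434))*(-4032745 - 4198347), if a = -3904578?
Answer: 32135006277200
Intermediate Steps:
L(t) = -t/3
(a + L(-1434))*(-4032745 - 4198347) = (-3904578 - ⅓*(-1434))*(-4032745 - 4198347) = (-3904578 + 478)*(-8231092) = -3904100*(-8231092) = 32135006277200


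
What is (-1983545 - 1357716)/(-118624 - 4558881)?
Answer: 477323/668215 ≈ 0.71432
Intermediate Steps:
(-1983545 - 1357716)/(-118624 - 4558881) = -3341261/(-4677505) = -3341261*(-1/4677505) = 477323/668215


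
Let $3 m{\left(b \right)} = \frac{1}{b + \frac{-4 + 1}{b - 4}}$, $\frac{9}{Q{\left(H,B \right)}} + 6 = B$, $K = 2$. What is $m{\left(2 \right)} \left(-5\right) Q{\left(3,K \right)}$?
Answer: $\frac{15}{14} \approx 1.0714$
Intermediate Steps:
$Q{\left(H,B \right)} = \frac{9}{-6 + B}$
$m{\left(b \right)} = \frac{1}{3 \left(b - \frac{3}{-4 + b}\right)}$ ($m{\left(b \right)} = \frac{1}{3 \left(b + \frac{-4 + 1}{b - 4}\right)} = \frac{1}{3 \left(b - \frac{3}{-4 + b}\right)}$)
$m{\left(2 \right)} \left(-5\right) Q{\left(3,K \right)} = \frac{4 - 2}{3 \left(3 - 2^{2} + 4 \cdot 2\right)} \left(-5\right) \frac{9}{-6 + 2} = \frac{4 - 2}{3 \left(3 - 4 + 8\right)} \left(-5\right) \frac{9}{-4} = \frac{1}{3} \frac{1}{3 - 4 + 8} \cdot 2 \left(-5\right) 9 \left(- \frac{1}{4}\right) = \frac{1}{3} \cdot \frac{1}{7} \cdot 2 \left(-5\right) \left(- \frac{9}{4}\right) = \frac{2}{21} \left(-5\right) \left(- \frac{9}{4}\right) = \left(- \frac{10}{21}\right) \left(- \frac{9}{4}\right) = \frac{15}{14}$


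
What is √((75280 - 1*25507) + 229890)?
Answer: √279663 ≈ 528.83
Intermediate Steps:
√((75280 - 1*25507) + 229890) = √((75280 - 25507) + 229890) = √(49773 + 229890) = √279663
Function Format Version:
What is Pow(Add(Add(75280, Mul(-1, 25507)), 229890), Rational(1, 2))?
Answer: Pow(279663, Rational(1, 2)) ≈ 528.83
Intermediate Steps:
Pow(Add(Add(75280, Mul(-1, 25507)), 229890), Rational(1, 2)) = Pow(Add(Add(75280, -25507), 229890), Rational(1, 2)) = Pow(Add(49773, 229890), Rational(1, 2)) = Pow(279663, Rational(1, 2))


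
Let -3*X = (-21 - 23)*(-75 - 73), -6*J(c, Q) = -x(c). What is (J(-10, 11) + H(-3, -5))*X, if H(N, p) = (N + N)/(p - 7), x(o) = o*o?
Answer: -335368/9 ≈ -37263.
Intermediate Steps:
x(o) = o²
J(c, Q) = c²/6 (J(c, Q) = -(-1)*c²/6 = c²/6)
H(N, p) = 2*N/(-7 + p) (H(N, p) = (2*N)/(-7 + p) = 2*N/(-7 + p))
X = -6512/3 (X = -(-21 - 23)*(-75 - 73)/3 = -(-44)*(-148)/3 = -⅓*6512 = -6512/3 ≈ -2170.7)
(J(-10, 11) + H(-3, -5))*X = ((⅙)*(-10)² + 2*(-3)/(-7 - 5))*(-6512/3) = ((⅙)*100 + 2*(-3)/(-12))*(-6512/3) = (50/3 + 2*(-3)*(-1/12))*(-6512/3) = (50/3 + ½)*(-6512/3) = (103/6)*(-6512/3) = -335368/9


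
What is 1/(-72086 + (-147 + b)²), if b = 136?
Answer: -1/71965 ≈ -1.3896e-5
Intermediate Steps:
1/(-72086 + (-147 + b)²) = 1/(-72086 + (-147 + 136)²) = 1/(-72086 + (-11)²) = 1/(-72086 + 121) = 1/(-71965) = -1/71965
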